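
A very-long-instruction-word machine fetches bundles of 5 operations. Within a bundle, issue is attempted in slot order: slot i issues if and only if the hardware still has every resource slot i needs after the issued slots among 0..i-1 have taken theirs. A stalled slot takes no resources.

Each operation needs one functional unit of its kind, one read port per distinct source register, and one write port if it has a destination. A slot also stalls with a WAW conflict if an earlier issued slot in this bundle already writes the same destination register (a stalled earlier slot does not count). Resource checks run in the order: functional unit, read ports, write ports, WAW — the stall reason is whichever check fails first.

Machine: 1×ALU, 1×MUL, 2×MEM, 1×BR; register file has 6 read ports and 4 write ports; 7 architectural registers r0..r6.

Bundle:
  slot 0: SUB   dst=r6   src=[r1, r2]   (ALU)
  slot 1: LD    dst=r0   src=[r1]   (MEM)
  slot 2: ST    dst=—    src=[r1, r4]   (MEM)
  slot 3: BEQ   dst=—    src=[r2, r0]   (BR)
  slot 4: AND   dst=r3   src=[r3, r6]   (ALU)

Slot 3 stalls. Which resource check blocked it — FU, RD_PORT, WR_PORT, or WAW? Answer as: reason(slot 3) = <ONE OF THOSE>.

reason(slot 3) = RD_PORT

(0) want 1×ALU +2rd +1wr — yes → AL0|MU1|ME2|BR1|rd4|wr3
(1) want 1×MEM +1rd +1wr — yes → AL0|MU1|ME1|BR1|rd3|wr2
(2) want 1×MEM +2rd +0wr — yes → AL0|MU1|ME0|BR1|rd1|wr2
(3) want 1×BR +2rd +0wr — RD_PORT → AL0|MU1|ME0|BR1|rd1|wr2
(4) want 1×ALU +2rd +1wr — FU → AL0|MU1|ME0|BR1|rd1|wr2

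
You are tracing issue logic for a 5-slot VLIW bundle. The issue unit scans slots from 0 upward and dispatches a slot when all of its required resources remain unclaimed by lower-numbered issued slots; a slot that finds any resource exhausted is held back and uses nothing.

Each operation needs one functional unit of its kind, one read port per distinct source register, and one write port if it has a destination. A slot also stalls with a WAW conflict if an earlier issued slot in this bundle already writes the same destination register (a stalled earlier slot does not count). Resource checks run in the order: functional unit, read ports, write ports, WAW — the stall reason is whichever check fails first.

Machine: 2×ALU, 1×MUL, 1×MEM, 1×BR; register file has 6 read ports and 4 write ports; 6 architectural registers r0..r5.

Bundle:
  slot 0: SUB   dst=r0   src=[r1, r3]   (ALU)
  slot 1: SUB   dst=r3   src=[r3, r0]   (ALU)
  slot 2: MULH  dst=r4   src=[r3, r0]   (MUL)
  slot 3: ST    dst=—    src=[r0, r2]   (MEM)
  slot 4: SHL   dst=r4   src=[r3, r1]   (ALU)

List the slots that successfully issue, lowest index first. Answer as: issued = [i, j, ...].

  0. ALU→r0 ⇒ go  {1A/1Mu/1Ld/1B | 4r 3w}
  1. ALU→r3 ⇒ go  {0A/1Mu/1Ld/1B | 2r 2w}
  2. MUL→r4 ⇒ go  {0A/0Mu/1Ld/1B | 0r 1w}
  3. MEM ⇒ no(RD_PORT)  {0A/0Mu/1Ld/1B | 0r 1w}
  4. ALU→r4 ⇒ no(FU)  {0A/0Mu/1Ld/1B | 0r 1w}

issued = [0, 1, 2]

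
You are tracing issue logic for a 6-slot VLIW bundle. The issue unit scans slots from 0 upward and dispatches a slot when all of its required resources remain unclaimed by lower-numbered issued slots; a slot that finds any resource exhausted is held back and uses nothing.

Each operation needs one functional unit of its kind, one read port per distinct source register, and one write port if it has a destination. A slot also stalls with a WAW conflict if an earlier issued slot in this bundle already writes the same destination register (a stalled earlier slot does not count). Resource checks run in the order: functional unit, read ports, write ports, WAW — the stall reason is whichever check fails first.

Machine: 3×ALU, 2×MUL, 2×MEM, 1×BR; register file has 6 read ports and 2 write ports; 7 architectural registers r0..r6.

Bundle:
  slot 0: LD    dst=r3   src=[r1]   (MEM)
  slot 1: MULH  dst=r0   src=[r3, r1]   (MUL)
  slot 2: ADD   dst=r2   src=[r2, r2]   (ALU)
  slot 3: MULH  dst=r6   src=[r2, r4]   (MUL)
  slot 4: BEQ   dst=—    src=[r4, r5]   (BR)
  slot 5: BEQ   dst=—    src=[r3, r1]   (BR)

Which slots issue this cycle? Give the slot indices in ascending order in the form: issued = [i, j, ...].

issued = [0, 1, 4]

#0 MEM src=r1 dispatched  <A:3 Mu:2 Ld:1 B:1 rd:5 wr:1>
#1 MUL src=r3,r1 dispatched  <A:3 Mu:1 Ld:1 B:1 rd:3 wr:0>
#2 ALU src=r2,r2 held:WR_PORT  <A:3 Mu:1 Ld:1 B:1 rd:3 wr:0>
#3 MUL src=r2,r4 held:WR_PORT  <A:3 Mu:1 Ld:1 B:1 rd:3 wr:0>
#4 BR src=r4,r5 dispatched  <A:3 Mu:1 Ld:1 B:0 rd:1 wr:0>
#5 BR src=r3,r1 held:FU  <A:3 Mu:1 Ld:1 B:0 rd:1 wr:0>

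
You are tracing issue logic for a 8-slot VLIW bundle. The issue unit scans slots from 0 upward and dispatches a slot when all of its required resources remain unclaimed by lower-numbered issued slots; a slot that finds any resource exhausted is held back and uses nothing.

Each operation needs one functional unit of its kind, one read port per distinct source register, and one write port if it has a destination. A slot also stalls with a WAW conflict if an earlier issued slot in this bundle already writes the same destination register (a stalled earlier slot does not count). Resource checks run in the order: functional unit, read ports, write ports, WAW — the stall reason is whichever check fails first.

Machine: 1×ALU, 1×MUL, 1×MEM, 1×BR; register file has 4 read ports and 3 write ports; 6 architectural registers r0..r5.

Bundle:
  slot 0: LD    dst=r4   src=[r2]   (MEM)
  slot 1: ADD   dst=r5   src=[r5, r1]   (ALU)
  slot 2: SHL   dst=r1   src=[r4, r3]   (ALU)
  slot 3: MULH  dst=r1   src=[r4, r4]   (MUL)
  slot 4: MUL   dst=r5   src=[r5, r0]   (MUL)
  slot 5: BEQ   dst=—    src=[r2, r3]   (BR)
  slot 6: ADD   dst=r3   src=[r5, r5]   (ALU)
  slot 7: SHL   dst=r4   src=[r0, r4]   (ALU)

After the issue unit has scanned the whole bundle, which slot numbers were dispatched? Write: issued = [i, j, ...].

[0] MEM needs rd=1 wr=1: ok; after: ALU=1 MUL=1 MEM=0 BR=1, R=3, W=2
[1] ALU needs rd=2 wr=1: ok; after: ALU=0 MUL=1 MEM=0 BR=1, R=1, W=1
[2] ALU needs rd=2 wr=1: FU; after: ALU=0 MUL=1 MEM=0 BR=1, R=1, W=1
[3] MUL needs rd=1 wr=1: ok; after: ALU=0 MUL=0 MEM=0 BR=1, R=0, W=0
[4] MUL needs rd=2 wr=1: FU; after: ALU=0 MUL=0 MEM=0 BR=1, R=0, W=0
[5] BR needs rd=2 wr=0: RD_PORT; after: ALU=0 MUL=0 MEM=0 BR=1, R=0, W=0
[6] ALU needs rd=1 wr=1: FU; after: ALU=0 MUL=0 MEM=0 BR=1, R=0, W=0
[7] ALU needs rd=2 wr=1: FU; after: ALU=0 MUL=0 MEM=0 BR=1, R=0, W=0

issued = [0, 1, 3]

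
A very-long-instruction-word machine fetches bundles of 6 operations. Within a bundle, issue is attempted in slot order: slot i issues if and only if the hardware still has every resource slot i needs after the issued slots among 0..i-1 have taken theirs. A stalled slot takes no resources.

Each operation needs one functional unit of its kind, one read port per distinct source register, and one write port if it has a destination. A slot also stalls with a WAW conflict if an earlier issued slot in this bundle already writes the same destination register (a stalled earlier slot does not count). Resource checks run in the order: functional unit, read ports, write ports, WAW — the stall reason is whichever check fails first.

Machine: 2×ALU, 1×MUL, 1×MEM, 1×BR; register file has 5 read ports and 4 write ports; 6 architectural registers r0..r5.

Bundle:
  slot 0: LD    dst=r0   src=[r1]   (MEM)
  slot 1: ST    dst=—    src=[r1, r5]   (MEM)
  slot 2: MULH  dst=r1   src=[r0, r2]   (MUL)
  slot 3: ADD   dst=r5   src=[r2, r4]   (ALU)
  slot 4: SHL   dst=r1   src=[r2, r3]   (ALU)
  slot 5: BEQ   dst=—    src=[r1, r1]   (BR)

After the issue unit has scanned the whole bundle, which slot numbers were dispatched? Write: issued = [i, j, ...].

issued = [0, 2, 3]

#0 MEM src=r1 dispatched  <A:2 Mu:1 Ld:0 B:1 rd:4 wr:3>
#1 MEM src=r1,r5 held:FU  <A:2 Mu:1 Ld:0 B:1 rd:4 wr:3>
#2 MUL src=r0,r2 dispatched  <A:2 Mu:0 Ld:0 B:1 rd:2 wr:2>
#3 ALU src=r2,r4 dispatched  <A:1 Mu:0 Ld:0 B:1 rd:0 wr:1>
#4 ALU src=r2,r3 held:RD_PORT  <A:1 Mu:0 Ld:0 B:1 rd:0 wr:1>
#5 BR src=r1,r1 held:RD_PORT  <A:1 Mu:0 Ld:0 B:1 rd:0 wr:1>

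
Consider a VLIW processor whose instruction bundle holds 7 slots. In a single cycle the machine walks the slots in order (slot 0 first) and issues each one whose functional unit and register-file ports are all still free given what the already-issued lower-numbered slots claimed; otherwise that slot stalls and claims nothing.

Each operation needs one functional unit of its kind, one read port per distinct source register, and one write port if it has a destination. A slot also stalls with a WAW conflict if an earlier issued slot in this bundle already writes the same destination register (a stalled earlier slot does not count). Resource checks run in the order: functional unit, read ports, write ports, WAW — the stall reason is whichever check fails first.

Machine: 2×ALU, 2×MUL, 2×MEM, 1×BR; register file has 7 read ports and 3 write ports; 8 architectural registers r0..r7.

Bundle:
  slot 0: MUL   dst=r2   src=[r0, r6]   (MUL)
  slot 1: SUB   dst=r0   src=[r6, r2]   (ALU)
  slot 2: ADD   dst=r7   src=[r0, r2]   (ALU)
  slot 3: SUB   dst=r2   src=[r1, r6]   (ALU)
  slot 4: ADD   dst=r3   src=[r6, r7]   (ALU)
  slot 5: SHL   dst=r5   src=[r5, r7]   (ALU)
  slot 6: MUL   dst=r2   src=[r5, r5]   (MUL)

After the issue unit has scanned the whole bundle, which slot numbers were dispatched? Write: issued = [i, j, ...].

issued = [0, 1, 2]

#0 MUL src=r0,r6 dispatched  <A:2 Mu:1 Ld:2 B:1 rd:5 wr:2>
#1 ALU src=r6,r2 dispatched  <A:1 Mu:1 Ld:2 B:1 rd:3 wr:1>
#2 ALU src=r0,r2 dispatched  <A:0 Mu:1 Ld:2 B:1 rd:1 wr:0>
#3 ALU src=r1,r6 held:FU  <A:0 Mu:1 Ld:2 B:1 rd:1 wr:0>
#4 ALU src=r6,r7 held:FU  <A:0 Mu:1 Ld:2 B:1 rd:1 wr:0>
#5 ALU src=r5,r7 held:FU  <A:0 Mu:1 Ld:2 B:1 rd:1 wr:0>
#6 MUL src=r5,r5 held:WR_PORT  <A:0 Mu:1 Ld:2 B:1 rd:1 wr:0>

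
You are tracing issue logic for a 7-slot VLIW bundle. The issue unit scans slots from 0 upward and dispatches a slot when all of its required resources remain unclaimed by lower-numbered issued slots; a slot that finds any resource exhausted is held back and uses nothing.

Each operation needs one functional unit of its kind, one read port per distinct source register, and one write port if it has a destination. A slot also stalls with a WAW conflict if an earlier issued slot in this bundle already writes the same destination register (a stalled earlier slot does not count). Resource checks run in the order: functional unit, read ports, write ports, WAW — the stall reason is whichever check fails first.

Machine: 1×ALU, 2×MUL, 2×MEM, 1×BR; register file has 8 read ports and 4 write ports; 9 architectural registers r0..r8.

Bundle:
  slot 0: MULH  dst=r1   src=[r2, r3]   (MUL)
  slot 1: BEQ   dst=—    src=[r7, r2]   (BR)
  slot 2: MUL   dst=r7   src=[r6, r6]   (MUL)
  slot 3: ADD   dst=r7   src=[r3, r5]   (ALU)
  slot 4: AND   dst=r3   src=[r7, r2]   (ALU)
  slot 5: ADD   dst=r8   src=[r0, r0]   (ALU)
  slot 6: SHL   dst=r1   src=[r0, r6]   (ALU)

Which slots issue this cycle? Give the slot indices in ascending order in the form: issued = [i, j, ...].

issued = [0, 1, 2, 4]

[0] MUL needs rd=2 wr=1: ok; after: ALU=1 MUL=1 MEM=2 BR=1, R=6, W=3
[1] BR needs rd=2 wr=0: ok; after: ALU=1 MUL=1 MEM=2 BR=0, R=4, W=3
[2] MUL needs rd=1 wr=1: ok; after: ALU=1 MUL=0 MEM=2 BR=0, R=3, W=2
[3] ALU needs rd=2 wr=1: WAW; after: ALU=1 MUL=0 MEM=2 BR=0, R=3, W=2
[4] ALU needs rd=2 wr=1: ok; after: ALU=0 MUL=0 MEM=2 BR=0, R=1, W=1
[5] ALU needs rd=1 wr=1: FU; after: ALU=0 MUL=0 MEM=2 BR=0, R=1, W=1
[6] ALU needs rd=2 wr=1: FU; after: ALU=0 MUL=0 MEM=2 BR=0, R=1, W=1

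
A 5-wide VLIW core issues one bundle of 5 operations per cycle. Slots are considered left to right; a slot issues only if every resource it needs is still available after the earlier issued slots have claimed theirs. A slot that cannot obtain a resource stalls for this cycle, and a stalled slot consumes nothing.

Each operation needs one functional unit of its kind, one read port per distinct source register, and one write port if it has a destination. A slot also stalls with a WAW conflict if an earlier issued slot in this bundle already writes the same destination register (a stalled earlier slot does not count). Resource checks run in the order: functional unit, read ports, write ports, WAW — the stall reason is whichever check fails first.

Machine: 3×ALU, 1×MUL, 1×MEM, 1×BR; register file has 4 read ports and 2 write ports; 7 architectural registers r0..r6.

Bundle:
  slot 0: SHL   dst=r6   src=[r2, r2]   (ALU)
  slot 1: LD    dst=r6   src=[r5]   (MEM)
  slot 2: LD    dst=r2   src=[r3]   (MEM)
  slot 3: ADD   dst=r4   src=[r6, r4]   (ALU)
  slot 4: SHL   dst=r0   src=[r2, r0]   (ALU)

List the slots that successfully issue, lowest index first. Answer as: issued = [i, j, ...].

issued = [0, 2]

[0] ALU needs rd=1 wr=1: ok; after: ALU=2 MUL=1 MEM=1 BR=1, R=3, W=1
[1] MEM needs rd=1 wr=1: WAW; after: ALU=2 MUL=1 MEM=1 BR=1, R=3, W=1
[2] MEM needs rd=1 wr=1: ok; after: ALU=2 MUL=1 MEM=0 BR=1, R=2, W=0
[3] ALU needs rd=2 wr=1: WR_PORT; after: ALU=2 MUL=1 MEM=0 BR=1, R=2, W=0
[4] ALU needs rd=2 wr=1: WR_PORT; after: ALU=2 MUL=1 MEM=0 BR=1, R=2, W=0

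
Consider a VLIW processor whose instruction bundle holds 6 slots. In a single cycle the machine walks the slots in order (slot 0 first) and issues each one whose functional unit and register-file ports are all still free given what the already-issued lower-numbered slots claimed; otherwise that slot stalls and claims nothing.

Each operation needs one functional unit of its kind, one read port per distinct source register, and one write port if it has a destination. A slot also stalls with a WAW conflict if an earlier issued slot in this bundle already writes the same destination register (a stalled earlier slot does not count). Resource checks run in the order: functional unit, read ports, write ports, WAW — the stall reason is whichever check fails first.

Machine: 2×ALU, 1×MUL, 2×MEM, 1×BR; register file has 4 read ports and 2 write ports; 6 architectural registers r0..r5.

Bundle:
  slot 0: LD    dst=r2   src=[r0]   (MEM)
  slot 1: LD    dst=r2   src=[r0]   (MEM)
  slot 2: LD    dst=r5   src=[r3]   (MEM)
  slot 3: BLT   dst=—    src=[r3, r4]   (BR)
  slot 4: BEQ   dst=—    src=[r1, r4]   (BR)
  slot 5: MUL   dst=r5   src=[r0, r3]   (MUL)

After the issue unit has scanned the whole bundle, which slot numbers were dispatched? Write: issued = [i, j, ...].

issued = [0, 2, 3]

(0) want 1×MEM +1rd +1wr — yes → AL2|MU1|ME1|BR1|rd3|wr1
(1) want 1×MEM +1rd +1wr — WAW → AL2|MU1|ME1|BR1|rd3|wr1
(2) want 1×MEM +1rd +1wr — yes → AL2|MU1|ME0|BR1|rd2|wr0
(3) want 1×BR +2rd +0wr — yes → AL2|MU1|ME0|BR0|rd0|wr0
(4) want 1×BR +2rd +0wr — FU → AL2|MU1|ME0|BR0|rd0|wr0
(5) want 1×MUL +2rd +1wr — RD_PORT → AL2|MU1|ME0|BR0|rd0|wr0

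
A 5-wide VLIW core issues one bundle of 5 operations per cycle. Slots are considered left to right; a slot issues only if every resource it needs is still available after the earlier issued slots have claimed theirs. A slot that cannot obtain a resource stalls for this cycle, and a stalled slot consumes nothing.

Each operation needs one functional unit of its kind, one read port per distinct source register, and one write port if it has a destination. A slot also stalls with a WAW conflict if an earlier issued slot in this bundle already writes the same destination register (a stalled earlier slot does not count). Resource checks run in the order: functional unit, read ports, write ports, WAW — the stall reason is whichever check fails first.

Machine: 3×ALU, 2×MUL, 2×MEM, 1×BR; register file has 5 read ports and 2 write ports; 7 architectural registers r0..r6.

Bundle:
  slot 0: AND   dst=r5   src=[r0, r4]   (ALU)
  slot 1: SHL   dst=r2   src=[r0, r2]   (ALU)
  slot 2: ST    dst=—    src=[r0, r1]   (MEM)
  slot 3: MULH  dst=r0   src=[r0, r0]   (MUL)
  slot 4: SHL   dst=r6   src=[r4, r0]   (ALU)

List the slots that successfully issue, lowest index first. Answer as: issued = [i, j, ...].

issued = [0, 1]

[0] ALU needs rd=2 wr=1: ok; after: ALU=2 MUL=2 MEM=2 BR=1, R=3, W=1
[1] ALU needs rd=2 wr=1: ok; after: ALU=1 MUL=2 MEM=2 BR=1, R=1, W=0
[2] MEM needs rd=2 wr=0: RD_PORT; after: ALU=1 MUL=2 MEM=2 BR=1, R=1, W=0
[3] MUL needs rd=1 wr=1: WR_PORT; after: ALU=1 MUL=2 MEM=2 BR=1, R=1, W=0
[4] ALU needs rd=2 wr=1: RD_PORT; after: ALU=1 MUL=2 MEM=2 BR=1, R=1, W=0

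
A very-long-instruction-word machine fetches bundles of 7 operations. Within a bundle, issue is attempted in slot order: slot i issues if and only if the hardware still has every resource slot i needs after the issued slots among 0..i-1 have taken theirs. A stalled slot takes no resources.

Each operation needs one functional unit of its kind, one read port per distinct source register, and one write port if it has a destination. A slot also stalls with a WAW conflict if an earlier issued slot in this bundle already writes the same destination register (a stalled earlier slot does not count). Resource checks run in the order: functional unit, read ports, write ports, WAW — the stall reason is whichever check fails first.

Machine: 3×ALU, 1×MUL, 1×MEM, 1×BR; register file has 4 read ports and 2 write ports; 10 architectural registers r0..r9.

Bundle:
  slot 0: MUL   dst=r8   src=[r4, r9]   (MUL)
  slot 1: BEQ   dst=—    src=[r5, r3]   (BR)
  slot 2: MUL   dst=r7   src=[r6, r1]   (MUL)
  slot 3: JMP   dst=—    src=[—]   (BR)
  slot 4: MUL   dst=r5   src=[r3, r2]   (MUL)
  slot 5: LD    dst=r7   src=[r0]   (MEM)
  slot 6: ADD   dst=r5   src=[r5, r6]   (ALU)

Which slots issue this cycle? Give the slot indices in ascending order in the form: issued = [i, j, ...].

[0] MUL needs rd=2 wr=1: ok; after: ALU=3 MUL=0 MEM=1 BR=1, R=2, W=1
[1] BR needs rd=2 wr=0: ok; after: ALU=3 MUL=0 MEM=1 BR=0, R=0, W=1
[2] MUL needs rd=2 wr=1: FU; after: ALU=3 MUL=0 MEM=1 BR=0, R=0, W=1
[3] BR needs rd=0 wr=0: FU; after: ALU=3 MUL=0 MEM=1 BR=0, R=0, W=1
[4] MUL needs rd=2 wr=1: FU; after: ALU=3 MUL=0 MEM=1 BR=0, R=0, W=1
[5] MEM needs rd=1 wr=1: RD_PORT; after: ALU=3 MUL=0 MEM=1 BR=0, R=0, W=1
[6] ALU needs rd=2 wr=1: RD_PORT; after: ALU=3 MUL=0 MEM=1 BR=0, R=0, W=1

issued = [0, 1]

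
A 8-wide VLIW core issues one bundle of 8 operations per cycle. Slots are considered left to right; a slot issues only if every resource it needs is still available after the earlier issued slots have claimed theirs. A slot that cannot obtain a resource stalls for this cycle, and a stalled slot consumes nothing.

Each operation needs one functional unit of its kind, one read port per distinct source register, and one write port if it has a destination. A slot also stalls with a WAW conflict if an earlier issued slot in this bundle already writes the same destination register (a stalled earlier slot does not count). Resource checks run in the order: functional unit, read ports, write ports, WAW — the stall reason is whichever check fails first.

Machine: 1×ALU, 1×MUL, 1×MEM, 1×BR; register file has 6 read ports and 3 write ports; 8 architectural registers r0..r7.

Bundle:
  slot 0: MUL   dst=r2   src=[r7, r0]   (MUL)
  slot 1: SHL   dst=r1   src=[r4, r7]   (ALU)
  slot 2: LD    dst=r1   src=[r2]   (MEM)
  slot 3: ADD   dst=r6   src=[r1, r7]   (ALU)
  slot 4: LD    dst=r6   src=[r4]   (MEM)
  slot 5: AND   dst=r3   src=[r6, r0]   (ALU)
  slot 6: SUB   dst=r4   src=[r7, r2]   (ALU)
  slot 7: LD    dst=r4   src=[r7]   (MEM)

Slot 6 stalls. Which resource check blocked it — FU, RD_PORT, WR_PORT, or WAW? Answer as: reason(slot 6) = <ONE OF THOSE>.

[0] MUL needs rd=2 wr=1: ok; after: ALU=1 MUL=0 MEM=1 BR=1, R=4, W=2
[1] ALU needs rd=2 wr=1: ok; after: ALU=0 MUL=0 MEM=1 BR=1, R=2, W=1
[2] MEM needs rd=1 wr=1: WAW; after: ALU=0 MUL=0 MEM=1 BR=1, R=2, W=1
[3] ALU needs rd=2 wr=1: FU; after: ALU=0 MUL=0 MEM=1 BR=1, R=2, W=1
[4] MEM needs rd=1 wr=1: ok; after: ALU=0 MUL=0 MEM=0 BR=1, R=1, W=0
[5] ALU needs rd=2 wr=1: FU; after: ALU=0 MUL=0 MEM=0 BR=1, R=1, W=0
[6] ALU needs rd=2 wr=1: FU; after: ALU=0 MUL=0 MEM=0 BR=1, R=1, W=0
[7] MEM needs rd=1 wr=1: FU; after: ALU=0 MUL=0 MEM=0 BR=1, R=1, W=0

reason(slot 6) = FU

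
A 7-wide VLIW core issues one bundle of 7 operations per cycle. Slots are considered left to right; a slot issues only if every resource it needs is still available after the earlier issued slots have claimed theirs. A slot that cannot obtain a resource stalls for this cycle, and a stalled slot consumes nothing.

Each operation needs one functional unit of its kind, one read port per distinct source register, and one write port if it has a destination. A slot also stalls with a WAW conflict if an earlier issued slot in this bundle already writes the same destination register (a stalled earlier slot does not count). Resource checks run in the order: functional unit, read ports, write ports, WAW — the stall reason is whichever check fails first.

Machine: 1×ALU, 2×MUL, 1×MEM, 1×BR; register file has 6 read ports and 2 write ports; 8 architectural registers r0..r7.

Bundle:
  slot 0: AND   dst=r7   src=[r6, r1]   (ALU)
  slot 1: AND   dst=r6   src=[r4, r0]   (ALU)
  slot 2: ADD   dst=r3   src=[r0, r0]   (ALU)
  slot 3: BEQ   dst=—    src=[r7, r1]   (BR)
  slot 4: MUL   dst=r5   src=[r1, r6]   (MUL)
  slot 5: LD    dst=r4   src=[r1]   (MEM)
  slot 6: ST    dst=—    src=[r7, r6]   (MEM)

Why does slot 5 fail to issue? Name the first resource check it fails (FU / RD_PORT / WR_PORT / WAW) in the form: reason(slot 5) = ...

reason(slot 5) = RD_PORT

(0) want 1×ALU +2rd +1wr — yes → AL0|MU2|ME1|BR1|rd4|wr1
(1) want 1×ALU +2rd +1wr — FU → AL0|MU2|ME1|BR1|rd4|wr1
(2) want 1×ALU +1rd +1wr — FU → AL0|MU2|ME1|BR1|rd4|wr1
(3) want 1×BR +2rd +0wr — yes → AL0|MU2|ME1|BR0|rd2|wr1
(4) want 1×MUL +2rd +1wr — yes → AL0|MU1|ME1|BR0|rd0|wr0
(5) want 1×MEM +1rd +1wr — RD_PORT → AL0|MU1|ME1|BR0|rd0|wr0
(6) want 1×MEM +2rd +0wr — RD_PORT → AL0|MU1|ME1|BR0|rd0|wr0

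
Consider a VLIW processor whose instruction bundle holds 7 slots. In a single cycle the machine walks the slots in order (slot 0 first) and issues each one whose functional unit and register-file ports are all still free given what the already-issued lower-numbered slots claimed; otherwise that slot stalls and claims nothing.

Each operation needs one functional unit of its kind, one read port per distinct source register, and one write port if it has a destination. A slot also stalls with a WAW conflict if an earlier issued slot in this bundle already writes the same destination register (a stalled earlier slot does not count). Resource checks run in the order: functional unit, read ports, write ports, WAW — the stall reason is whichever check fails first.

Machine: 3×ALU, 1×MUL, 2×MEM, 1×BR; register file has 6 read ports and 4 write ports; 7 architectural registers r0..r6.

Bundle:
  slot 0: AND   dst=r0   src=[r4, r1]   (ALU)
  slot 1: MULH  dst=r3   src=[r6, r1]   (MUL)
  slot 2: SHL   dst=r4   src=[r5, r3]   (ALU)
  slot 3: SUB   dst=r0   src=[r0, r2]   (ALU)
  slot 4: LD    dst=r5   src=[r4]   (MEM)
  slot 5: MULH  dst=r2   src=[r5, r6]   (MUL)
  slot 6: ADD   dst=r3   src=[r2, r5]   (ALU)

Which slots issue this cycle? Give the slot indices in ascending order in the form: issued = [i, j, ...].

issued = [0, 1, 2]

slot 0 (ALU): ISSUE — free A2,Mu1,Ld2,B1 rp4 wp3
slot 1 (MUL): ISSUE — free A2,Mu0,Ld2,B1 rp2 wp2
slot 2 (ALU): ISSUE — free A1,Mu0,Ld2,B1 rp0 wp1
slot 3 (ALU): stall RD_PORT — free A1,Mu0,Ld2,B1 rp0 wp1
slot 4 (MEM): stall RD_PORT — free A1,Mu0,Ld2,B1 rp0 wp1
slot 5 (MUL): stall FU — free A1,Mu0,Ld2,B1 rp0 wp1
slot 6 (ALU): stall RD_PORT — free A1,Mu0,Ld2,B1 rp0 wp1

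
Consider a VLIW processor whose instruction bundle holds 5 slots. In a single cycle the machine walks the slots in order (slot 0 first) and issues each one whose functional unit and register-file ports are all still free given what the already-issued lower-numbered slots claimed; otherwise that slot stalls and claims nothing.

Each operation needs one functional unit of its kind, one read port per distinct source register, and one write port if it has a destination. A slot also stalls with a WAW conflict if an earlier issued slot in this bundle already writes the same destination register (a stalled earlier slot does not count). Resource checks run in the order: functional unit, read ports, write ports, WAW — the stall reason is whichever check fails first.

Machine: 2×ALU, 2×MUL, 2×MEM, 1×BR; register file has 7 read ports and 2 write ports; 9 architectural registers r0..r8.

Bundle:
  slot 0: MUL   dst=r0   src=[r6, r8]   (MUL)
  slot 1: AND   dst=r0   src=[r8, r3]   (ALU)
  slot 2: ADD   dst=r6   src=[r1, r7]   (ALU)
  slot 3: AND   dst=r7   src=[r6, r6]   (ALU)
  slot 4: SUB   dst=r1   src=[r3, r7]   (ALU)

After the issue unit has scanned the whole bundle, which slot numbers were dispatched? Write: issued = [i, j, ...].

issued = [0, 2]

[0] MUL needs rd=2 wr=1: ok; after: ALU=2 MUL=1 MEM=2 BR=1, R=5, W=1
[1] ALU needs rd=2 wr=1: WAW; after: ALU=2 MUL=1 MEM=2 BR=1, R=5, W=1
[2] ALU needs rd=2 wr=1: ok; after: ALU=1 MUL=1 MEM=2 BR=1, R=3, W=0
[3] ALU needs rd=1 wr=1: WR_PORT; after: ALU=1 MUL=1 MEM=2 BR=1, R=3, W=0
[4] ALU needs rd=2 wr=1: WR_PORT; after: ALU=1 MUL=1 MEM=2 BR=1, R=3, W=0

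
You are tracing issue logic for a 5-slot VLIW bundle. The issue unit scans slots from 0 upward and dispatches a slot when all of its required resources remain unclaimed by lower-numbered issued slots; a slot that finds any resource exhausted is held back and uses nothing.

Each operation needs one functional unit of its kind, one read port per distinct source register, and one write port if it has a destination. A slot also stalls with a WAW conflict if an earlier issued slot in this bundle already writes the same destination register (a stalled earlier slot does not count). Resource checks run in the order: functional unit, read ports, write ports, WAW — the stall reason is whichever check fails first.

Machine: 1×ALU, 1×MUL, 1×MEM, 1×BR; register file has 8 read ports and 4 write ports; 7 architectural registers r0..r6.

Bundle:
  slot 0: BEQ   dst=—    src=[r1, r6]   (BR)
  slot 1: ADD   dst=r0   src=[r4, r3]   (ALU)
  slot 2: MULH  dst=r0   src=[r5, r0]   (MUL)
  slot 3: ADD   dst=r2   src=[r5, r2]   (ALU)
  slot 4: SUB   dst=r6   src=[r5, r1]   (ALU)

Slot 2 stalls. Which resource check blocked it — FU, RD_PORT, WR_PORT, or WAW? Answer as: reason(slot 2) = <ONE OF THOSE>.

  0. BR ⇒ go  {1A/1Mu/1Ld/0B | 6r 4w}
  1. ALU→r0 ⇒ go  {0A/1Mu/1Ld/0B | 4r 3w}
  2. MUL→r0 ⇒ no(WAW)  {0A/1Mu/1Ld/0B | 4r 3w}
  3. ALU→r2 ⇒ no(FU)  {0A/1Mu/1Ld/0B | 4r 3w}
  4. ALU→r6 ⇒ no(FU)  {0A/1Mu/1Ld/0B | 4r 3w}

reason(slot 2) = WAW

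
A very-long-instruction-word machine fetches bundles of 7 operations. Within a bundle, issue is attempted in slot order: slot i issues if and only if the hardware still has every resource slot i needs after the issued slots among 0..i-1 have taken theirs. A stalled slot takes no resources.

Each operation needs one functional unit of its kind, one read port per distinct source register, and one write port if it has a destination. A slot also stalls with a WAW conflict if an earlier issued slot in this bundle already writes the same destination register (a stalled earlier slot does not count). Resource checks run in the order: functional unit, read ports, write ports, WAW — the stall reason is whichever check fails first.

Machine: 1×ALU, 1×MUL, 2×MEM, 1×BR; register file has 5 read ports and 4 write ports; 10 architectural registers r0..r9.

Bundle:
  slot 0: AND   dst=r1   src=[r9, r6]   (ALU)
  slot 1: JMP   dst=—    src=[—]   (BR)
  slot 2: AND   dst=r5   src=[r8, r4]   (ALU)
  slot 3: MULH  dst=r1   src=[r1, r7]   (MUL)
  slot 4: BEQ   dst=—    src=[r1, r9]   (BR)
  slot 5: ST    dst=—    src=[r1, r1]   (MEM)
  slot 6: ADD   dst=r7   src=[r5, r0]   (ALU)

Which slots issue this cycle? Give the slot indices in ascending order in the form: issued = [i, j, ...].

[0] ALU needs rd=2 wr=1: ok; after: ALU=0 MUL=1 MEM=2 BR=1, R=3, W=3
[1] BR needs rd=0 wr=0: ok; after: ALU=0 MUL=1 MEM=2 BR=0, R=3, W=3
[2] ALU needs rd=2 wr=1: FU; after: ALU=0 MUL=1 MEM=2 BR=0, R=3, W=3
[3] MUL needs rd=2 wr=1: WAW; after: ALU=0 MUL=1 MEM=2 BR=0, R=3, W=3
[4] BR needs rd=2 wr=0: FU; after: ALU=0 MUL=1 MEM=2 BR=0, R=3, W=3
[5] MEM needs rd=1 wr=0: ok; after: ALU=0 MUL=1 MEM=1 BR=0, R=2, W=3
[6] ALU needs rd=2 wr=1: FU; after: ALU=0 MUL=1 MEM=1 BR=0, R=2, W=3

issued = [0, 1, 5]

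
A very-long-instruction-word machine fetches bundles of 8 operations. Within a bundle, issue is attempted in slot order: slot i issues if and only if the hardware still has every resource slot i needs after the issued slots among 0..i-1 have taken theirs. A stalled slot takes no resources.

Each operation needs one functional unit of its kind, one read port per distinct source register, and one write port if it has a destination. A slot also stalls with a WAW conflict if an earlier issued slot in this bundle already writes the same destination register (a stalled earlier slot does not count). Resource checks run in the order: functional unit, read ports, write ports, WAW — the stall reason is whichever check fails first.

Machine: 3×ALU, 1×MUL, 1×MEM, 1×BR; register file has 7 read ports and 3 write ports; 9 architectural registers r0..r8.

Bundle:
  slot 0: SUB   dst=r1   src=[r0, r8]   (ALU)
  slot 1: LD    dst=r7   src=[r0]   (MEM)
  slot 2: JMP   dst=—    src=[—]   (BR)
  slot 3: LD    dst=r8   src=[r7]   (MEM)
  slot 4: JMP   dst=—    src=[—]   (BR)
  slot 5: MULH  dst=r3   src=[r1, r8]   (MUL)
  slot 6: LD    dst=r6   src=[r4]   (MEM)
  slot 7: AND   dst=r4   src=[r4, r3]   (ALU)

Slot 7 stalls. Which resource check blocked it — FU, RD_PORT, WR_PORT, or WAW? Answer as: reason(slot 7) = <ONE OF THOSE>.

reason(slot 7) = WR_PORT

(0) want 1×ALU +2rd +1wr — yes → AL2|MU1|ME1|BR1|rd5|wr2
(1) want 1×MEM +1rd +1wr — yes → AL2|MU1|ME0|BR1|rd4|wr1
(2) want 1×BR +0rd +0wr — yes → AL2|MU1|ME0|BR0|rd4|wr1
(3) want 1×MEM +1rd +1wr — FU → AL2|MU1|ME0|BR0|rd4|wr1
(4) want 1×BR +0rd +0wr — FU → AL2|MU1|ME0|BR0|rd4|wr1
(5) want 1×MUL +2rd +1wr — yes → AL2|MU0|ME0|BR0|rd2|wr0
(6) want 1×MEM +1rd +1wr — FU → AL2|MU0|ME0|BR0|rd2|wr0
(7) want 1×ALU +2rd +1wr — WR_PORT → AL2|MU0|ME0|BR0|rd2|wr0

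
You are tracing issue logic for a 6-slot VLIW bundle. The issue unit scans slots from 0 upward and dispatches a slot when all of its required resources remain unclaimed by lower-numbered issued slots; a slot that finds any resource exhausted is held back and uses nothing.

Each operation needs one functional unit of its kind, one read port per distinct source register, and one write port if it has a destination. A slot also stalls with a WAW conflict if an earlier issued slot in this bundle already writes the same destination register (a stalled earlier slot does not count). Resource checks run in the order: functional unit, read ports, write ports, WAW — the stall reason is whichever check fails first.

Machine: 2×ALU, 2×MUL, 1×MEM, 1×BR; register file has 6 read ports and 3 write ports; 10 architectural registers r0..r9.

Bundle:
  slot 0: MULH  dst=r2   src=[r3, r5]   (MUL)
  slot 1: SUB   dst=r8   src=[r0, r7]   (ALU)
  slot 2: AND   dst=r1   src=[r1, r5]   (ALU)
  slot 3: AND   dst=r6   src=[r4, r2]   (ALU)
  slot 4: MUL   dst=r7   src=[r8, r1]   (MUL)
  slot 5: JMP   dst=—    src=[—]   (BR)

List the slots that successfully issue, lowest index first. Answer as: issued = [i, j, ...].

issued = [0, 1, 2, 5]

slot 0 (MUL): ISSUE — free A2,Mu1,Ld1,B1 rp4 wp2
slot 1 (ALU): ISSUE — free A1,Mu1,Ld1,B1 rp2 wp1
slot 2 (ALU): ISSUE — free A0,Mu1,Ld1,B1 rp0 wp0
slot 3 (ALU): stall FU — free A0,Mu1,Ld1,B1 rp0 wp0
slot 4 (MUL): stall RD_PORT — free A0,Mu1,Ld1,B1 rp0 wp0
slot 5 (BR): ISSUE — free A0,Mu1,Ld1,B0 rp0 wp0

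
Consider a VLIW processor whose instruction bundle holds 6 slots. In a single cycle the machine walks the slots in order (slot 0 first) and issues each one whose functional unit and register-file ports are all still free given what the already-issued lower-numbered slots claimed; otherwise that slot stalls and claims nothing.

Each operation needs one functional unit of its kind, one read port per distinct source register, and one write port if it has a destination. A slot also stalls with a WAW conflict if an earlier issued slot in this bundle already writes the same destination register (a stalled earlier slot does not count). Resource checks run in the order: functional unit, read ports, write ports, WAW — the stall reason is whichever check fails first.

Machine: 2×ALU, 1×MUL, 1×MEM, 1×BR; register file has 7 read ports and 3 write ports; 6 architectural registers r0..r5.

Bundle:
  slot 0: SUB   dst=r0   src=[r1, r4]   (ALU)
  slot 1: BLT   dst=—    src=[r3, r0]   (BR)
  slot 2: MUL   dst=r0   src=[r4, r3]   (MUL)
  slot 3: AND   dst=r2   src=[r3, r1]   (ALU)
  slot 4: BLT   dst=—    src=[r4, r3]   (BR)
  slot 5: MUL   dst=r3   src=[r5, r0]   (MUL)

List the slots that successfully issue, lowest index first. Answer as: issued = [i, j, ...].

issued = [0, 1, 3]

  0. ALU→r0 ⇒ go  {1A/1Mu/1Ld/1B | 5r 2w}
  1. BR ⇒ go  {1A/1Mu/1Ld/0B | 3r 2w}
  2. MUL→r0 ⇒ no(WAW)  {1A/1Mu/1Ld/0B | 3r 2w}
  3. ALU→r2 ⇒ go  {0A/1Mu/1Ld/0B | 1r 1w}
  4. BR ⇒ no(FU)  {0A/1Mu/1Ld/0B | 1r 1w}
  5. MUL→r3 ⇒ no(RD_PORT)  {0A/1Mu/1Ld/0B | 1r 1w}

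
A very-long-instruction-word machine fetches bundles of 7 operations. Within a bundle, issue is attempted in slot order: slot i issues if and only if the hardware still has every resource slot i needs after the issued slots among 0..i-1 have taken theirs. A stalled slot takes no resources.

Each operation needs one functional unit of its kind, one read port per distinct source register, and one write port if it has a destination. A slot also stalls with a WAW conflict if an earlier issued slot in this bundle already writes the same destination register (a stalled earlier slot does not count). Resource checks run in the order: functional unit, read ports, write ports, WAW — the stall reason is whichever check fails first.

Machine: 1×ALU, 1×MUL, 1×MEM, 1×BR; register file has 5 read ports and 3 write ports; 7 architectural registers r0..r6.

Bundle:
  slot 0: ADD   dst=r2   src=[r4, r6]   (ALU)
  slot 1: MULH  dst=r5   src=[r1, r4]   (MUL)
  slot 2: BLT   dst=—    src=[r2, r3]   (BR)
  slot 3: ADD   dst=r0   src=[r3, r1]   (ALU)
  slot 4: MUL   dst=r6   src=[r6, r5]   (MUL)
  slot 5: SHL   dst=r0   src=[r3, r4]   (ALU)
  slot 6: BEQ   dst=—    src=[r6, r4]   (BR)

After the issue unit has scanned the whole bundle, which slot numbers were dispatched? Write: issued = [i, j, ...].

slot 0 (ALU): ISSUE — free A0,Mu1,Ld1,B1 rp3 wp2
slot 1 (MUL): ISSUE — free A0,Mu0,Ld1,B1 rp1 wp1
slot 2 (BR): stall RD_PORT — free A0,Mu0,Ld1,B1 rp1 wp1
slot 3 (ALU): stall FU — free A0,Mu0,Ld1,B1 rp1 wp1
slot 4 (MUL): stall FU — free A0,Mu0,Ld1,B1 rp1 wp1
slot 5 (ALU): stall FU — free A0,Mu0,Ld1,B1 rp1 wp1
slot 6 (BR): stall RD_PORT — free A0,Mu0,Ld1,B1 rp1 wp1

issued = [0, 1]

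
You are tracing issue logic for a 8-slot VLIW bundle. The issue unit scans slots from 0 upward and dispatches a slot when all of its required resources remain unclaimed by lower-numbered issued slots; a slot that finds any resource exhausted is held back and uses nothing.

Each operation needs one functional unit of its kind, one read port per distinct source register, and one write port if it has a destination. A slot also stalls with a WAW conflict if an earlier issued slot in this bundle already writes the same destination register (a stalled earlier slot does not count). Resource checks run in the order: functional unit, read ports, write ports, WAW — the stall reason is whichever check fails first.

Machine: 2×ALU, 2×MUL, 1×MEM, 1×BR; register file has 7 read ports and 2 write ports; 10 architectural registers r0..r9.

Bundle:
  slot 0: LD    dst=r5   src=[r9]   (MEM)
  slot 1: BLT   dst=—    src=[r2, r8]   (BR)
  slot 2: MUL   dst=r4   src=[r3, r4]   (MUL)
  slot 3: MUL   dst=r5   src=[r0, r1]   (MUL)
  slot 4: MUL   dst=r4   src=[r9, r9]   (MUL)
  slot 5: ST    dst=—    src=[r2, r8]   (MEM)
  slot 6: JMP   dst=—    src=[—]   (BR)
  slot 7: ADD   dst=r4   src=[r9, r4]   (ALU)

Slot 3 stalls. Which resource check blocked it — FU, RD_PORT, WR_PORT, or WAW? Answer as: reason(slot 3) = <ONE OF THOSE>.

reason(slot 3) = WR_PORT

#0 MEM src=r9 dispatched  <A:2 Mu:2 Ld:0 B:1 rd:6 wr:1>
#1 BR src=r2,r8 dispatched  <A:2 Mu:2 Ld:0 B:0 rd:4 wr:1>
#2 MUL src=r3,r4 dispatched  <A:2 Mu:1 Ld:0 B:0 rd:2 wr:0>
#3 MUL src=r0,r1 held:WR_PORT  <A:2 Mu:1 Ld:0 B:0 rd:2 wr:0>
#4 MUL src=r9,r9 held:WR_PORT  <A:2 Mu:1 Ld:0 B:0 rd:2 wr:0>
#5 MEM src=r2,r8 held:FU  <A:2 Mu:1 Ld:0 B:0 rd:2 wr:0>
#6 BR src=- held:FU  <A:2 Mu:1 Ld:0 B:0 rd:2 wr:0>
#7 ALU src=r9,r4 held:WR_PORT  <A:2 Mu:1 Ld:0 B:0 rd:2 wr:0>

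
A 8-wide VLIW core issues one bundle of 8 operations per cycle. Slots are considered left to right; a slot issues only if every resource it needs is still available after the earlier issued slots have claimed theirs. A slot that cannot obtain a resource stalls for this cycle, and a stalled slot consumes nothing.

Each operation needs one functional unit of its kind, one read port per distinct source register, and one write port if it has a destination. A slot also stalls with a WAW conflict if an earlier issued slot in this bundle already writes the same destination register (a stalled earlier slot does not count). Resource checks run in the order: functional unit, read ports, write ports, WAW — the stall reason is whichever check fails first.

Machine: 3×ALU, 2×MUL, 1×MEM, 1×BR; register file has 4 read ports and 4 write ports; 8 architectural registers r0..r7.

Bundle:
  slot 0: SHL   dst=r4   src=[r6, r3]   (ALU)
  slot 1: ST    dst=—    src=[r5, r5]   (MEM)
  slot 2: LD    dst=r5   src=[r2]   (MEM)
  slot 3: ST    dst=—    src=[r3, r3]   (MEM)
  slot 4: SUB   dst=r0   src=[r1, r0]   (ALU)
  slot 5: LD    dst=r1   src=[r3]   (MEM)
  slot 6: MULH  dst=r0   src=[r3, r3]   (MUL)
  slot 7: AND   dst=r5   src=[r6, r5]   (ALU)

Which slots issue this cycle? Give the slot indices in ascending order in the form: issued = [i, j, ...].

issued = [0, 1, 6]

#0 ALU src=r6,r3 dispatched  <A:2 Mu:2 Ld:1 B:1 rd:2 wr:3>
#1 MEM src=r5,r5 dispatched  <A:2 Mu:2 Ld:0 B:1 rd:1 wr:3>
#2 MEM src=r2 held:FU  <A:2 Mu:2 Ld:0 B:1 rd:1 wr:3>
#3 MEM src=r3,r3 held:FU  <A:2 Mu:2 Ld:0 B:1 rd:1 wr:3>
#4 ALU src=r1,r0 held:RD_PORT  <A:2 Mu:2 Ld:0 B:1 rd:1 wr:3>
#5 MEM src=r3 held:FU  <A:2 Mu:2 Ld:0 B:1 rd:1 wr:3>
#6 MUL src=r3,r3 dispatched  <A:2 Mu:1 Ld:0 B:1 rd:0 wr:2>
#7 ALU src=r6,r5 held:RD_PORT  <A:2 Mu:1 Ld:0 B:1 rd:0 wr:2>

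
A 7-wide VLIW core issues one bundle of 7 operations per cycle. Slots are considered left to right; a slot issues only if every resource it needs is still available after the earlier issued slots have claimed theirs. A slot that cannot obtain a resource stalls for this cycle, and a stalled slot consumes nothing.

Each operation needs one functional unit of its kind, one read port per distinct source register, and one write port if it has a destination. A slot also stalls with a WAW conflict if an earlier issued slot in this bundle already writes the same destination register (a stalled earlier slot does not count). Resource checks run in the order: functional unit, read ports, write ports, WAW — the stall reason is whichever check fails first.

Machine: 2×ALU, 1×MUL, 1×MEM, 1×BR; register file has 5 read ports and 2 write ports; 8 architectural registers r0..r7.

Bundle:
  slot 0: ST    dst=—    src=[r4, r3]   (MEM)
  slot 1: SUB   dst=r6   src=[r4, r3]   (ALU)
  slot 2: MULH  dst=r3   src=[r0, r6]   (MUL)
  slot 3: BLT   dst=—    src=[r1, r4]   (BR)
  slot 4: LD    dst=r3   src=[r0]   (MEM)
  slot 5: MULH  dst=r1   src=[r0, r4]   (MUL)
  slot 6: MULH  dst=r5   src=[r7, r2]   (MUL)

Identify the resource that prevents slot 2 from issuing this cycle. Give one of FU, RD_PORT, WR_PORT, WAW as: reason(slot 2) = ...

#0 MEM src=r4,r3 dispatched  <A:2 Mu:1 Ld:0 B:1 rd:3 wr:2>
#1 ALU src=r4,r3 dispatched  <A:1 Mu:1 Ld:0 B:1 rd:1 wr:1>
#2 MUL src=r0,r6 held:RD_PORT  <A:1 Mu:1 Ld:0 B:1 rd:1 wr:1>
#3 BR src=r1,r4 held:RD_PORT  <A:1 Mu:1 Ld:0 B:1 rd:1 wr:1>
#4 MEM src=r0 held:FU  <A:1 Mu:1 Ld:0 B:1 rd:1 wr:1>
#5 MUL src=r0,r4 held:RD_PORT  <A:1 Mu:1 Ld:0 B:1 rd:1 wr:1>
#6 MUL src=r7,r2 held:RD_PORT  <A:1 Mu:1 Ld:0 B:1 rd:1 wr:1>

reason(slot 2) = RD_PORT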